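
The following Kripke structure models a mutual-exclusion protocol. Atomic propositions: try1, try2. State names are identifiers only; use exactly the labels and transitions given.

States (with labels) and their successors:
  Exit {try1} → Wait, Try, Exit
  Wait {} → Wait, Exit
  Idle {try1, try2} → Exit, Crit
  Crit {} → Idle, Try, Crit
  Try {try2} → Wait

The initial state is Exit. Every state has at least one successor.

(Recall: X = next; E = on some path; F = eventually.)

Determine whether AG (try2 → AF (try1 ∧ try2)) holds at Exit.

States satisfying try2 → AF (try1 ∧ try2): {Exit, Wait, Idle, Crit}.
States satisfying AG (try2 → AF (try1 ∧ try2)): ∅.
Try is reachable from Exit and violates try2 → AF (try1 ∧ try2), so AG fails at Exit.
Exit ∉ Sat(AG (try2 → AF (try1 ∧ try2))).

No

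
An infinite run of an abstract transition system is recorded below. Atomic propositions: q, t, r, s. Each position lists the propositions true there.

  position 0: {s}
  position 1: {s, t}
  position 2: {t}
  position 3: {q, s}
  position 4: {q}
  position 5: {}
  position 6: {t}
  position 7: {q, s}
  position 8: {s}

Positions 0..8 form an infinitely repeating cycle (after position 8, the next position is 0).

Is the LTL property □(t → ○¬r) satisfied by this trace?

Yes

t → ○¬r holds at every position 0..8, and those are all positions ever visited, so □(t → ○¬r) holds.
Positions where t holds: 1, 2, 6.
Check ○¬r at each: 1→ok, 2→ok, 6→ok.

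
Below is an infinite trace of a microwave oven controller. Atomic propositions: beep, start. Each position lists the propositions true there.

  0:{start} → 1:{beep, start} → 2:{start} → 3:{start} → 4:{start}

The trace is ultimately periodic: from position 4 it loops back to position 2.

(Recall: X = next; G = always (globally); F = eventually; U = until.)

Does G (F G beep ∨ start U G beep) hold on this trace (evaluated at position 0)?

F G beep ∨ start U G beep must hold at every position from 0 onward. It fails at position 0, so G (F G beep ∨ start U G beep) is false.

Does not hold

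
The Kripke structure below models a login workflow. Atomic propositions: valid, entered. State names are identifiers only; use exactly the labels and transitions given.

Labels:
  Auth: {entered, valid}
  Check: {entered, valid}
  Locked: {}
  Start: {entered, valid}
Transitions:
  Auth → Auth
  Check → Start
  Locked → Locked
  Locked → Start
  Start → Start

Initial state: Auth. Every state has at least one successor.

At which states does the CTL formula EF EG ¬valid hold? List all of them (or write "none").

{Locked}

States satisfying EG ¬valid: {Locked}.
States satisfying EF EG ¬valid: {Locked}.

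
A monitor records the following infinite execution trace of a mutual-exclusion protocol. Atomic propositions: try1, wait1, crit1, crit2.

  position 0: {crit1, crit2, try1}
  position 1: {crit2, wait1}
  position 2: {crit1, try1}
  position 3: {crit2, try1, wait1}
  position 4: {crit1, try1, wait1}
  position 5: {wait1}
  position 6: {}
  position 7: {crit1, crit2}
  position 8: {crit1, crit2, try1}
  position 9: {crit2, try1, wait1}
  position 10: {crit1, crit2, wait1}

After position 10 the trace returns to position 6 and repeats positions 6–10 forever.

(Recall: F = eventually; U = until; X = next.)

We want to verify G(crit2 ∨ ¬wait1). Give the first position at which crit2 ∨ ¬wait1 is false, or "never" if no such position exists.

Check crit2 ∨ ¬wait1 at each position in order: 0 ✓, 1 ✓, 2 ✓, 3 ✓.
At position 4 the labels are {crit1, try1, wait1}, so crit2 ∨ ¬wait1 is false there. This is the first violation.

4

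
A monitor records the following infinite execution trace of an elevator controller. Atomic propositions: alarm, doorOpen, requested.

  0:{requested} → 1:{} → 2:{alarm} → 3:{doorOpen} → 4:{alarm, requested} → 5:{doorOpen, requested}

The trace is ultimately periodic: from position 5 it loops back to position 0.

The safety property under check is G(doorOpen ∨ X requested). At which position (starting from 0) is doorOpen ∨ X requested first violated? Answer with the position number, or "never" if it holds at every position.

At position 0 the labels are {requested} and the next position 1 has {}, so doorOpen ∨ X requested is false there. This is the first violation.

0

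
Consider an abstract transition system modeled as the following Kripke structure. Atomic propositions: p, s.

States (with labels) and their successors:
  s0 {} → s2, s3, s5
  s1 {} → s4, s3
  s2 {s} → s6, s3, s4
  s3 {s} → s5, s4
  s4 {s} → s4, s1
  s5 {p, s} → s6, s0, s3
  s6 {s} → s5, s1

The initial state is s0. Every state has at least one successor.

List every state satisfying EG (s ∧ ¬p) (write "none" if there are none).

{s2, s3, s4}

States satisfying s ∧ ¬p: {s2, s3, s4, s6}.
States satisfying EG (s ∧ ¬p): {s2, s3, s4}.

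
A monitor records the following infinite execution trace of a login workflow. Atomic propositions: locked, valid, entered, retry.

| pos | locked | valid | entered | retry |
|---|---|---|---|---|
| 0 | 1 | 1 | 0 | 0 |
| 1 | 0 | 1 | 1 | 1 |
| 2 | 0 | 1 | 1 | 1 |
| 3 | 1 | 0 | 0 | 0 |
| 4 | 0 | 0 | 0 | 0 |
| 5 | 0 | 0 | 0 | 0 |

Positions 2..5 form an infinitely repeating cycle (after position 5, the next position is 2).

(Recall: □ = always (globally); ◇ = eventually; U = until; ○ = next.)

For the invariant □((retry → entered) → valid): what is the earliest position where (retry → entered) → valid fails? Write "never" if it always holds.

Check (retry → entered) → valid at each position in order: 0 ✓, 1 ✓, 2 ✓.
At position 3 the labels are {locked}, so (retry → entered) → valid is false there. This is the first violation.

3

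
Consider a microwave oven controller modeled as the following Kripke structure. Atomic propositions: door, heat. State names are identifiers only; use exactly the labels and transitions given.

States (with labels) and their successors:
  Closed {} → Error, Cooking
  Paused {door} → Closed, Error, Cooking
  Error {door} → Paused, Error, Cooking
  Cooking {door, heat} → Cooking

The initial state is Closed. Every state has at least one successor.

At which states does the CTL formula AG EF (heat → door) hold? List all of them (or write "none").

States satisfying EF (heat → door): {Closed, Paused, Error, Cooking}.
States satisfying AG EF (heat → door): {Closed, Paused, Error, Cooking}.

{Closed, Paused, Error, Cooking}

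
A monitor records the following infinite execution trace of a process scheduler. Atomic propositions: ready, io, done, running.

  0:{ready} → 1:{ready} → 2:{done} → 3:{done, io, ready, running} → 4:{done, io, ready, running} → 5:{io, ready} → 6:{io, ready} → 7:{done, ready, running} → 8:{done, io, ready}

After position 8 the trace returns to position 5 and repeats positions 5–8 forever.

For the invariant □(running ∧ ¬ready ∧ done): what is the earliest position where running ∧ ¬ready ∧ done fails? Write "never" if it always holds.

0

At position 0 the labels are {ready}, so running ∧ ¬ready ∧ done is false there. This is the first violation.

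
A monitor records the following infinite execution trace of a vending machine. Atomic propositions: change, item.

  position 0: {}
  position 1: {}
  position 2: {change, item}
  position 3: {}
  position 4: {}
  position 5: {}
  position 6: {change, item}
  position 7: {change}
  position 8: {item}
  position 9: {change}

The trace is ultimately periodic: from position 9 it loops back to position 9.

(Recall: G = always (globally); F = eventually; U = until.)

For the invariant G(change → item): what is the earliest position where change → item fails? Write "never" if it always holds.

Check change → item at each position in order: 0 ✓, 1 ✓, 2 ✓, 3 ✓, 4 ✓, 5 ✓, 6 ✓.
At position 7 the labels are {change}, so change → item is false there. This is the first violation.

7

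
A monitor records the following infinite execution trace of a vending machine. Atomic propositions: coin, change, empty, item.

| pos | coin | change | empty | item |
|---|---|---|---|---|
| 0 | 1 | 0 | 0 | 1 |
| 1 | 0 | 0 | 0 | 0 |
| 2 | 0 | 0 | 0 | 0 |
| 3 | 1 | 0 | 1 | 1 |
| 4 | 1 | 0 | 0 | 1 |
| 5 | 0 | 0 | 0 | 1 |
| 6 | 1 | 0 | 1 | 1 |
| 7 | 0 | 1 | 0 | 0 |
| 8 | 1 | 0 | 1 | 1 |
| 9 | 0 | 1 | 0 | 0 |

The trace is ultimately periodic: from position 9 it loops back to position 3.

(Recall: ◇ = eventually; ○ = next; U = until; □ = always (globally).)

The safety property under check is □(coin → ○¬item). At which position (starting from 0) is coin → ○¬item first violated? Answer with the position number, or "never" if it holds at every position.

Check coin → ○¬item at each position in order: 0 ✓, 1 ✓, 2 ✓.
At position 3 the labels are {coin, empty, item} and the next position 4 has {coin, item}, so coin → ○¬item is false there. This is the first violation.

3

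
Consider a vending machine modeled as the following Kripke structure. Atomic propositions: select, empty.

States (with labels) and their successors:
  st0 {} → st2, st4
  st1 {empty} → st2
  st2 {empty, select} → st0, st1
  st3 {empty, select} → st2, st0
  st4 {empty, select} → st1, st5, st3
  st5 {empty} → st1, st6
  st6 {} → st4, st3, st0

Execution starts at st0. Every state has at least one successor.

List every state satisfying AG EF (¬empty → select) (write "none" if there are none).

States satisfying EF (¬empty → select): {st0, st1, st2, st3, st4, st5, st6}.
States satisfying AG EF (¬empty → select): {st0, st1, st2, st3, st4, st5, st6}.

{st0, st1, st2, st3, st4, st5, st6}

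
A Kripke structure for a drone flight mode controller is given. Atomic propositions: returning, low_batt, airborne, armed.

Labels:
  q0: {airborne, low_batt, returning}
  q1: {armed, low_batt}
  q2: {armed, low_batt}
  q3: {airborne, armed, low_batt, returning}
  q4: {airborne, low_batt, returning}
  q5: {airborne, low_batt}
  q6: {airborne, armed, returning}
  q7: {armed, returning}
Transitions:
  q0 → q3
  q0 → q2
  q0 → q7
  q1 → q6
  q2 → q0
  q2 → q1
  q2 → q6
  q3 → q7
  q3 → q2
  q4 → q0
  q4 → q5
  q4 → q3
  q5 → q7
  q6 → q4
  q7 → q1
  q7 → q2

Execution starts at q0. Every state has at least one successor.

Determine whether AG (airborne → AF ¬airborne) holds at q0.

States satisfying airborne → AF ¬airborne: {q0, q1, q2, q3, q4, q5, q6, q7}.
States satisfying AG (airborne → AF ¬airborne): {q0, q1, q2, q3, q4, q5, q6, q7}.
Every state reachable from q0 satisfies airborne → AF ¬airborne.
q0 ∈ Sat(AG (airborne → AF ¬airborne)).

Holds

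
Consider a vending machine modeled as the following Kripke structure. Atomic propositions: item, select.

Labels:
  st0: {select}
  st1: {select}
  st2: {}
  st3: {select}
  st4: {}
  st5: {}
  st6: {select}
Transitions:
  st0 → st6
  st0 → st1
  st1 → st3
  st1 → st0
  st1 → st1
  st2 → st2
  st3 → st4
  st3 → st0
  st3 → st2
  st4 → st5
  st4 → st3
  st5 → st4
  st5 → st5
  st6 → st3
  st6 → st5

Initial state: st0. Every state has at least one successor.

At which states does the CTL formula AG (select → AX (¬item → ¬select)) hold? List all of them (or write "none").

States satisfying select → AX (¬item → ¬select): {st2, st4, st5}.
States satisfying AG (select → AX (¬item → ¬select)): {st2}.

{st2}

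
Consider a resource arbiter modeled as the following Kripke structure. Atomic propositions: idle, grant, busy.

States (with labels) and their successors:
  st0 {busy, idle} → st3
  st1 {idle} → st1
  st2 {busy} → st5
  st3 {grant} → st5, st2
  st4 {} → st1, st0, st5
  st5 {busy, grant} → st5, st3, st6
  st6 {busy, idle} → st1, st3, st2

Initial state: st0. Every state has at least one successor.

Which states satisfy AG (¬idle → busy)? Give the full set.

{st1}

States satisfying ¬idle → busy: {st0, st1, st2, st5, st6}.
States satisfying AG (¬idle → busy): {st1}.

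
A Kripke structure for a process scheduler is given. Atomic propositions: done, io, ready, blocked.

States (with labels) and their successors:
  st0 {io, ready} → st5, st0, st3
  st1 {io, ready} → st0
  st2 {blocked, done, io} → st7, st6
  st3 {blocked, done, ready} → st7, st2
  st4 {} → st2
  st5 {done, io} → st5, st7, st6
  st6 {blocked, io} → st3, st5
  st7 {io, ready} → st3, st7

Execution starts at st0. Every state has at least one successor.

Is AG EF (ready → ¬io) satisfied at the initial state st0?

Holds

States satisfying EF (ready → ¬io): {st0, st1, st2, st3, st4, st5, st6, st7}.
States satisfying AG EF (ready → ¬io): {st0, st1, st2, st3, st4, st5, st6, st7}.
Every state reachable from st0 satisfies EF (ready → ¬io).
st0 ∈ Sat(AG EF (ready → ¬io)).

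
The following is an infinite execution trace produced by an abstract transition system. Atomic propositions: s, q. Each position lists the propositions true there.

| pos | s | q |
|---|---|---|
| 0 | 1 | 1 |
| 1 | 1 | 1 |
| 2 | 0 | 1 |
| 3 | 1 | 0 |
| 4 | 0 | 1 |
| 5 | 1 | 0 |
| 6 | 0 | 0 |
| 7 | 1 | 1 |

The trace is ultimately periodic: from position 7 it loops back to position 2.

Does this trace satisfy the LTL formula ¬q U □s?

No

Walking from position 0: at position 0, □s has not yet held and ¬q fails, so ¬q U □s is false.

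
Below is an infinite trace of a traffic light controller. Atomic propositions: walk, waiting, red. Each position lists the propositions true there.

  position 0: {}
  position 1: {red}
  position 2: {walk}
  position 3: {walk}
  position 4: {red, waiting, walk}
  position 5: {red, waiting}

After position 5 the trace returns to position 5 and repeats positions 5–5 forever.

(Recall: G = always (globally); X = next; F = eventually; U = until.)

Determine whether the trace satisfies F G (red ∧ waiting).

G (red ∧ waiting) holds at position 4, which is reachable from 0, so F G (red ∧ waiting) holds.

Yes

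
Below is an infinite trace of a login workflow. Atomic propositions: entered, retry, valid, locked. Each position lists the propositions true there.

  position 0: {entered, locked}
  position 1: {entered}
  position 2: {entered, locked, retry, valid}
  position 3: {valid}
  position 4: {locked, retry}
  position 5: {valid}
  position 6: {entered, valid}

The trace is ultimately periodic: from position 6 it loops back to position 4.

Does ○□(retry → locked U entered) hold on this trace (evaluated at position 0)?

The position after 0 is 1; □(retry → locked U entered) is false there.

No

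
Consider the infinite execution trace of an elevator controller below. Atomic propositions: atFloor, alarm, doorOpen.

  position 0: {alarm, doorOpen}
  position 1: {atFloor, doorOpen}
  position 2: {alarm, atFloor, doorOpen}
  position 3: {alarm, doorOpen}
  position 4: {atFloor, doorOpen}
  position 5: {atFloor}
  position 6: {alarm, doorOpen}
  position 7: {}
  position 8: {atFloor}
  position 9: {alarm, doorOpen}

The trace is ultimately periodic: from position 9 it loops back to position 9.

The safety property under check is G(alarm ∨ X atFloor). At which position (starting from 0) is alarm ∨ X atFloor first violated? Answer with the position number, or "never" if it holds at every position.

Check alarm ∨ X atFloor at each position in order: 0 ✓, 1 ✓, 2 ✓, 3 ✓, 4 ✓.
At position 5 the labels are {atFloor} and the next position 6 has {alarm, doorOpen}, so alarm ∨ X atFloor is false there. This is the first violation.

5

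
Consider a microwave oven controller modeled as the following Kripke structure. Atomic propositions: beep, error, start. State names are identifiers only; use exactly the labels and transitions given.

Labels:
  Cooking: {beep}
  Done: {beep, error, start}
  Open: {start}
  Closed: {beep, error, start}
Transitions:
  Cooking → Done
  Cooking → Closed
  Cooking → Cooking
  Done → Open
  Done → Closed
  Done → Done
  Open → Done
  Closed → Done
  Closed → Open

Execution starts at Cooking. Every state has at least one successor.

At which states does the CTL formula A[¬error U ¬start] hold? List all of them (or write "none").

States satisfying ¬error: {Cooking, Open}.
States satisfying ¬start: {Cooking}.
States satisfying A[¬error U ¬start]: {Cooking}.

{Cooking}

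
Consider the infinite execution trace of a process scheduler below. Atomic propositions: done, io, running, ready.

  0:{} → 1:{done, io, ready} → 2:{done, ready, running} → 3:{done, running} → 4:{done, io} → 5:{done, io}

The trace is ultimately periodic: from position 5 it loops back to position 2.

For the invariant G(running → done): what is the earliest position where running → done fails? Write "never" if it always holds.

never

running → done holds at every position 0..5, and those are all the positions the trace ever visits, so the invariant G(running → done) is never violated.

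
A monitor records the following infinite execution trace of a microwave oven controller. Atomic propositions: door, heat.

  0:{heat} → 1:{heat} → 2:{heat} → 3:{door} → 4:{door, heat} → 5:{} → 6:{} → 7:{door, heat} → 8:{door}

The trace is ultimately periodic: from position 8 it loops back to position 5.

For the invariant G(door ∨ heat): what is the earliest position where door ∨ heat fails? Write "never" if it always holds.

Check door ∨ heat at each position in order: 0 ✓, 1 ✓, 2 ✓, 3 ✓, 4 ✓.
At position 5 the labels are {}, so door ∨ heat is false there. This is the first violation.

5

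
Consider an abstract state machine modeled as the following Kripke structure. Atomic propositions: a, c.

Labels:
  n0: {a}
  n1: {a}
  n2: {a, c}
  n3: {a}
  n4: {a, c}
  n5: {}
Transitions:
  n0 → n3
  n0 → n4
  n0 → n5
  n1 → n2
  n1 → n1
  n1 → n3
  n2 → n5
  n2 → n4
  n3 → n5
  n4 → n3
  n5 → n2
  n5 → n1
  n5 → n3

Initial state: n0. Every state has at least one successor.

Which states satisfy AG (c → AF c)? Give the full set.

{n0, n1, n2, n3, n4, n5}

States satisfying c → AF c: {n0, n1, n2, n3, n4, n5}.
States satisfying AG (c → AF c): {n0, n1, n2, n3, n4, n5}.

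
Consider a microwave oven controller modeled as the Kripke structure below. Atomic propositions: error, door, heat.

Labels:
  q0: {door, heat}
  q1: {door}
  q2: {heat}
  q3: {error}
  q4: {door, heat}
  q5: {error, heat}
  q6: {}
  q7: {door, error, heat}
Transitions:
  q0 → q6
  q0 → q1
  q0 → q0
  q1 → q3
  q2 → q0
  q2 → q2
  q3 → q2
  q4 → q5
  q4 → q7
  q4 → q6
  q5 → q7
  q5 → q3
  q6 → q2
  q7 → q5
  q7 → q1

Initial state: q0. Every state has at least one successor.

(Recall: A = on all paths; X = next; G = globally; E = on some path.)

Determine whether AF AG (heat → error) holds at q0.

States satisfying AG (heat → error): ∅.
States satisfying AF AG (heat → error): ∅.
There is a path from q0 along which AG (heat → error) never holds.
q0 ∉ Sat(AF AG (heat → error)).

No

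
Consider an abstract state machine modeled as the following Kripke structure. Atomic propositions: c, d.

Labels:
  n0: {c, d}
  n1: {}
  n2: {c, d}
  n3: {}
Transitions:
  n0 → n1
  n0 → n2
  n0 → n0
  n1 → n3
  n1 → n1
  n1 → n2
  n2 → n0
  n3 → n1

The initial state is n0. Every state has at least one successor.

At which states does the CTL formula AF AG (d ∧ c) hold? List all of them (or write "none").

none

States satisfying AG (d ∧ c): ∅.
States satisfying AF AG (d ∧ c): ∅.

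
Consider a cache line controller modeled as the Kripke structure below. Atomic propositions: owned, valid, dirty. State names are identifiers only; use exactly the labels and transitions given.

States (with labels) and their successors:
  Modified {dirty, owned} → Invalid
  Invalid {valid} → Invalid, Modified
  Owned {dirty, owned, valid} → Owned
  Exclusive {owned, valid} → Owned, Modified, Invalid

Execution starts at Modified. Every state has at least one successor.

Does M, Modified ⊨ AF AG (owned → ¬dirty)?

States satisfying AG (owned → ¬dirty): ∅.
States satisfying AF AG (owned → ¬dirty): ∅.
There is a path from Modified along which AG (owned → ¬dirty) never holds.
Modified ∉ Sat(AF AG (owned → ¬dirty)).

Violated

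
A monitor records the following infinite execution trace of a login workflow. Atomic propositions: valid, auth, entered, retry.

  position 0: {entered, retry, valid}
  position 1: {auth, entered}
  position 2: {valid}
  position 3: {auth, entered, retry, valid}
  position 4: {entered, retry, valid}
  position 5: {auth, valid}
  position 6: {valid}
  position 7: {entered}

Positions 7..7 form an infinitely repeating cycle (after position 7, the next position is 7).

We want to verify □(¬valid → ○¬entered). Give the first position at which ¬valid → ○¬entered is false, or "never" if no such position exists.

7

Check ¬valid → ○¬entered at each position in order: 0 ✓, 1 ✓, 2 ✓, 3 ✓, 4 ✓, 5 ✓, 6 ✓.
At position 7 the labels are {entered} and the next position 7 has {entered}, so ¬valid → ○¬entered is false there. This is the first violation.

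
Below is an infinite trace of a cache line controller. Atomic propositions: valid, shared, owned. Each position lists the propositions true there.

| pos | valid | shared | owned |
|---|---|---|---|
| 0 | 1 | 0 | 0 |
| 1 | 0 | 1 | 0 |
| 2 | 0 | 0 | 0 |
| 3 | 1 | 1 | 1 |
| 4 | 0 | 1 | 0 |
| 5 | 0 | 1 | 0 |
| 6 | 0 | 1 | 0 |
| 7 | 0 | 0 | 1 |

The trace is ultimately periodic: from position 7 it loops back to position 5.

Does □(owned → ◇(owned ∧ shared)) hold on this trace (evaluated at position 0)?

Violated

owned → ◇(owned ∧ shared) must hold at every position from 0 onward. It fails at position 7, so □(owned → ◇(owned ∧ shared)) is false.
Positions where owned holds: 3, 7.
Check ◇(owned ∧ shared) at each: 3→ok, 7→fails.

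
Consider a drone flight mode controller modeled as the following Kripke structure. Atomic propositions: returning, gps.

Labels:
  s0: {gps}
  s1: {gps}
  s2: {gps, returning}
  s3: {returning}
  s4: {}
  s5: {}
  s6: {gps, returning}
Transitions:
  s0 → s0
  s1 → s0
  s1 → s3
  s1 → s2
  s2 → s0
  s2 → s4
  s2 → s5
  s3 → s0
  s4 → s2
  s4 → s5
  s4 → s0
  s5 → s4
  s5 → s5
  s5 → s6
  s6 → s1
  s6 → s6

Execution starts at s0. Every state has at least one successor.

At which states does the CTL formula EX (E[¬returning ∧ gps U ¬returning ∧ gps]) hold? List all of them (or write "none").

States satisfying E[¬returning ∧ gps U ¬returning ∧ gps]: {s0, s1}.
States satisfying EX (E[¬returning ∧ gps U ¬returning ∧ gps]): {s0, s1, s2, s3, s4, s6}.

{s0, s1, s2, s3, s4, s6}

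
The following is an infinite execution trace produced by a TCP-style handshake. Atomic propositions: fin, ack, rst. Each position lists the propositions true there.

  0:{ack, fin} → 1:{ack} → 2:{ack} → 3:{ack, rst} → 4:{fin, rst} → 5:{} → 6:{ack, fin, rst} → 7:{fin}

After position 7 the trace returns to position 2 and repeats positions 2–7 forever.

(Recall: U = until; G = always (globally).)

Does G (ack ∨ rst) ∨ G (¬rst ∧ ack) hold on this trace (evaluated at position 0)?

No

ack ∨ rst must hold at every position from 0 onward. It fails at position 5, so G (ack ∨ rst) is false.
¬rst ∧ ack must hold at every position from 0 onward. It fails at position 3, so G (¬rst ∧ ack) is false.
At position 0: G (ack ∨ rst) is false; G (¬rst ∧ ack) is false; so G (ack ∨ rst) ∨ G (¬rst ∧ ack) is false.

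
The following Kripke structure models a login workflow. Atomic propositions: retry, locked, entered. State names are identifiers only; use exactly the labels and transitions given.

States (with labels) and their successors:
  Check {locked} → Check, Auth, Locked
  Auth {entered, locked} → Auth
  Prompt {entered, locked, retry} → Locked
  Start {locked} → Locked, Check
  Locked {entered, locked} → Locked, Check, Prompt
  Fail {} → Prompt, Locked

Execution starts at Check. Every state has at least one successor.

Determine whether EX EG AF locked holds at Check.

States satisfying EG AF locked: {Check, Auth, Prompt, Start, Locked, Fail}.
States satisfying EX EG AF locked: {Check, Auth, Prompt, Start, Locked, Fail}.
Check ∈ Sat(EX EG AF locked).

Holds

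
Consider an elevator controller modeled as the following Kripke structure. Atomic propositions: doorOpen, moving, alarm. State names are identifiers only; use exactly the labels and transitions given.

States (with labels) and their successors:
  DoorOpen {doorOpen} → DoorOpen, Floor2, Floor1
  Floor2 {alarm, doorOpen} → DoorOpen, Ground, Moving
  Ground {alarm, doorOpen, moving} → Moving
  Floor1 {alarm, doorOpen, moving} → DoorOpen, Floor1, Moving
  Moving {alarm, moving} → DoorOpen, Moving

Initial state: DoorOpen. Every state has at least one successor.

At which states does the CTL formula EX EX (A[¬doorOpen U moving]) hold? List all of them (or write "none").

States satisfying EX (A[¬doorOpen U moving]): {DoorOpen, Floor2, Ground, Floor1, Moving}.
States satisfying EX EX (A[¬doorOpen U moving]): {DoorOpen, Floor2, Ground, Floor1, Moving}.

{DoorOpen, Floor2, Ground, Floor1, Moving}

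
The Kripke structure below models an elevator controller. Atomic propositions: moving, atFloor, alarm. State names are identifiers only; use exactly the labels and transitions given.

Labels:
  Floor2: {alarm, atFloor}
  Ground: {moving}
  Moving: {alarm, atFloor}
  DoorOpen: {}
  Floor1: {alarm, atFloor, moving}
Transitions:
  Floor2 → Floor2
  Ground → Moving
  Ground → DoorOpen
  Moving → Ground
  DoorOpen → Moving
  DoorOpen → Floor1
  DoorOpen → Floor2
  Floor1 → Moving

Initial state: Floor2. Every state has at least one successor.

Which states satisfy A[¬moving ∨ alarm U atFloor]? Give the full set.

States satisfying ¬moving ∨ alarm: {Floor2, Moving, DoorOpen, Floor1}.
States satisfying atFloor: {Floor2, Moving, Floor1}.
States satisfying A[¬moving ∨ alarm U atFloor]: {Floor2, Moving, DoorOpen, Floor1}.

{Floor2, Moving, DoorOpen, Floor1}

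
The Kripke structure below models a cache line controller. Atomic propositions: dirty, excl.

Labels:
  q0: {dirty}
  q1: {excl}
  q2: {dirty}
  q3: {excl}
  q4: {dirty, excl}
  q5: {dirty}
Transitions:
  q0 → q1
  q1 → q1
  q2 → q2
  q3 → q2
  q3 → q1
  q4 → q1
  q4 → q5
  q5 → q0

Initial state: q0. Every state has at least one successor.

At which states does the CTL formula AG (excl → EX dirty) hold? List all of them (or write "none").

{q2}

States satisfying excl → EX dirty: {q0, q2, q3, q4, q5}.
States satisfying AG (excl → EX dirty): {q2}.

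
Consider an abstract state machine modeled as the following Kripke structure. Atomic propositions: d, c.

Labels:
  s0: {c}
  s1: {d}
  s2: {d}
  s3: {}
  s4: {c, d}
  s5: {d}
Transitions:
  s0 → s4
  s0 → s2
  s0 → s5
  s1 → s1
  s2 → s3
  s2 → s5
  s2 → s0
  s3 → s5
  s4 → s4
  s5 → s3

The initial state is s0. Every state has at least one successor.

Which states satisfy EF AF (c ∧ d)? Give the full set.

{s0, s2, s4}

States satisfying AF (c ∧ d): {s4}.
States satisfying EF AF (c ∧ d): {s0, s2, s4}.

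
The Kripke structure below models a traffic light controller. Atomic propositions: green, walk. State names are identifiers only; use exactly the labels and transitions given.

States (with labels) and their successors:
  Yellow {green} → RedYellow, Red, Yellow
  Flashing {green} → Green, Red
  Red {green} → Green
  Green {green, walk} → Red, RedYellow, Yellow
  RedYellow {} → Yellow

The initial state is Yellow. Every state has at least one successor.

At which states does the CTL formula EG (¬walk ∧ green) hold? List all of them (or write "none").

{Yellow}

States satisfying ¬walk ∧ green: {Yellow, Flashing, Red}.
States satisfying EG (¬walk ∧ green): {Yellow}.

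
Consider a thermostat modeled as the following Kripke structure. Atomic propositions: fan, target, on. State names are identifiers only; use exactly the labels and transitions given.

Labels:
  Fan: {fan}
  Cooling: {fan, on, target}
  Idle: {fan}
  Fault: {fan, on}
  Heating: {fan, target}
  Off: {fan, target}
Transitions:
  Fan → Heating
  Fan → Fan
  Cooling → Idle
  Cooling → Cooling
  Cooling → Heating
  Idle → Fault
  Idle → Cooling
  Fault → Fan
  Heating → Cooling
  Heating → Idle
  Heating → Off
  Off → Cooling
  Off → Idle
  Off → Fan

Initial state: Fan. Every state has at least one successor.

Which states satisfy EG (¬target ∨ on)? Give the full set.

{Fan, Cooling, Idle, Fault}

States satisfying ¬target ∨ on: {Fan, Cooling, Idle, Fault}.
States satisfying EG (¬target ∨ on): {Fan, Cooling, Idle, Fault}.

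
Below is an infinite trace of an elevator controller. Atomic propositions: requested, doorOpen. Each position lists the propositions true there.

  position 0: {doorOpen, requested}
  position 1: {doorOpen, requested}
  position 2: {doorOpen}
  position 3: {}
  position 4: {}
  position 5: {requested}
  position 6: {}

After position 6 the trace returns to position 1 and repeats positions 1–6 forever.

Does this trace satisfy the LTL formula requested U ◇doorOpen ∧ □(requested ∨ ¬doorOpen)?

Walking from position 0: ◇doorOpen first holds at position 0, and requested holds at every earlier position along the way, so requested U ◇doorOpen holds.
requested ∨ ¬doorOpen must hold at every position from 0 onward. It fails at position 2, so □(requested ∨ ¬doorOpen) is false.
At position 0: requested U ◇doorOpen is true; □(requested ∨ ¬doorOpen) is false; so requested U ◇doorOpen ∧ □(requested ∨ ¬doorOpen) is false.

Does not hold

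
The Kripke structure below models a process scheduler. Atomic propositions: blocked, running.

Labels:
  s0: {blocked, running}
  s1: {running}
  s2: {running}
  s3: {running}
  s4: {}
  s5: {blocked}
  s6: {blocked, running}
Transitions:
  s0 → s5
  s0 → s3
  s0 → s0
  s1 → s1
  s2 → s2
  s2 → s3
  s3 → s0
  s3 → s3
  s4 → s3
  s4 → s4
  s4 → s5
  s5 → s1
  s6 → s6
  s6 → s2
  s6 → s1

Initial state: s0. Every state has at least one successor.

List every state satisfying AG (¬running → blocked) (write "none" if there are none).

States satisfying ¬running → blocked: {s0, s1, s2, s3, s5, s6}.
States satisfying AG (¬running → blocked): {s0, s1, s2, s3, s5, s6}.

{s0, s1, s2, s3, s5, s6}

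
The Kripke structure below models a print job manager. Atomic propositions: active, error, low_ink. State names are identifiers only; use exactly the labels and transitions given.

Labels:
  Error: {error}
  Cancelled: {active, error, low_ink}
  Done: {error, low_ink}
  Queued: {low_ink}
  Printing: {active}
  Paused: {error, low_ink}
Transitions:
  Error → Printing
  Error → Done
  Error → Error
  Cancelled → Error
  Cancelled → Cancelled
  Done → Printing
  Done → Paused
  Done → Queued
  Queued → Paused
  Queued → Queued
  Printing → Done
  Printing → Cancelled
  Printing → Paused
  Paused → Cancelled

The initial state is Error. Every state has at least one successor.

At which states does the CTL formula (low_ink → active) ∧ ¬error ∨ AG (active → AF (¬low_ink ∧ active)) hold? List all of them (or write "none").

States satisfying low_ink → active: {Error, Cancelled, Printing}.
States satisfying ¬error: {Queued, Printing}.
States satisfying (low_ink → active) ∧ ¬error: {Printing}.
States satisfying active → AF (¬low_ink ∧ active): {Error, Done, Queued, Printing, Paused}.
States satisfying AG (active → AF (¬low_ink ∧ active)): ∅.
States satisfying (low_ink → active) ∧ ¬error ∨ AG (active → AF (¬low_ink ∧ active)): {Printing}.

{Printing}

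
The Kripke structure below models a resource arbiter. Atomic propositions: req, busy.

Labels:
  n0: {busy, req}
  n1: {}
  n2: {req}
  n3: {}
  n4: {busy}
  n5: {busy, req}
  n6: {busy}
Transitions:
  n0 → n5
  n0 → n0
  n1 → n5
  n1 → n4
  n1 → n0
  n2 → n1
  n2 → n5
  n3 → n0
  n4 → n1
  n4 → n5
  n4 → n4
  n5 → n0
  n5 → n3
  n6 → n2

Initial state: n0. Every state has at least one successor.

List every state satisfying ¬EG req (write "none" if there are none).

States satisfying req: {n0, n2, n5}.
States satisfying EG req: {n0, n2, n5}.
States satisfying ¬EG req: {n1, n3, n4, n6}.

{n1, n3, n4, n6}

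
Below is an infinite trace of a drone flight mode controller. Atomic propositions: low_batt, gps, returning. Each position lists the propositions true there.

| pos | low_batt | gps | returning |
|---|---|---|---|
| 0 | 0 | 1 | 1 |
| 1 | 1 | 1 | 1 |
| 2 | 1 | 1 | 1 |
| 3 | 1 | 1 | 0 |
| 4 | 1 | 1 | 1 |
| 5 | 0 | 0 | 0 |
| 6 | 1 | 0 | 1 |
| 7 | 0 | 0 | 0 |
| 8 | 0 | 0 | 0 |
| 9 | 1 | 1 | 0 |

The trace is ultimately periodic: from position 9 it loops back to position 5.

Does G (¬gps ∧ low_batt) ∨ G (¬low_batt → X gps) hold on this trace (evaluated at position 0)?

Violated

¬gps ∧ low_batt must hold at every position from 0 onward. It fails at position 0, so G (¬gps ∧ low_batt) is false.
¬low_batt → X gps must hold at every position from 0 onward. It fails at position 5, so G (¬low_batt → X gps) is false.
Positions where ¬low_batt holds: 0, 5, 7, 8.
Check X gps at each: 0→ok, 5→fails, 7→fails, 8→ok.
At position 0: G (¬gps ∧ low_batt) is false; G (¬low_batt → X gps) is false; so G (¬gps ∧ low_batt) ∨ G (¬low_batt → X gps) is false.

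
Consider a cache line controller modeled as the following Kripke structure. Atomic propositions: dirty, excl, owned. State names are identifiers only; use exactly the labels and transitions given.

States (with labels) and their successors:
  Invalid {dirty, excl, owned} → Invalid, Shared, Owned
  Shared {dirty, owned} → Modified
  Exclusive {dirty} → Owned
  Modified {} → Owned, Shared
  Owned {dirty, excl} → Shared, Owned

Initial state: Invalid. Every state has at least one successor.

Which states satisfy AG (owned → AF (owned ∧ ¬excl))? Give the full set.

{Shared, Exclusive, Modified, Owned}

States satisfying owned → AF (owned ∧ ¬excl): {Shared, Exclusive, Modified, Owned}.
States satisfying AG (owned → AF (owned ∧ ¬excl)): {Shared, Exclusive, Modified, Owned}.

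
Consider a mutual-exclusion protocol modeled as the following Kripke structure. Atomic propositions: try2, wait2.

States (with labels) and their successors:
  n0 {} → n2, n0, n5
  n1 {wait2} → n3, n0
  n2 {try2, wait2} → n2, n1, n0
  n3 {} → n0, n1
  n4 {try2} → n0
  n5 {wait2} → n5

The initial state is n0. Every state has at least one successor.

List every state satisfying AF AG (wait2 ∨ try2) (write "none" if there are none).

States satisfying AG (wait2 ∨ try2): {n5}.
States satisfying AF AG (wait2 ∨ try2): {n5}.

{n5}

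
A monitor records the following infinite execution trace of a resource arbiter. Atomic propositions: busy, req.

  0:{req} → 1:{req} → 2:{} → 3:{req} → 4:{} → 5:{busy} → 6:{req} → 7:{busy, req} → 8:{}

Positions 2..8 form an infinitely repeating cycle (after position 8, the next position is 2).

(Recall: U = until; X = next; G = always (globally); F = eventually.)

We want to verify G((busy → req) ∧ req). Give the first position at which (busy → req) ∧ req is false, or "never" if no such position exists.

2

Check (busy → req) ∧ req at each position in order: 0 ✓, 1 ✓.
At position 2 the labels are {}, so (busy → req) ∧ req is false there. This is the first violation.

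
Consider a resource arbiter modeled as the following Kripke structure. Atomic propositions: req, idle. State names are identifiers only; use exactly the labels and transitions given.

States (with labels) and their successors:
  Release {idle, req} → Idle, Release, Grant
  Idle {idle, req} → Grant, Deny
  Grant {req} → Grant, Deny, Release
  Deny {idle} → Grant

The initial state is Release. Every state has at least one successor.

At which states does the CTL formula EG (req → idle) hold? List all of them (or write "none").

{Release}

States satisfying req → idle: {Release, Idle, Deny}.
States satisfying EG (req → idle): {Release}.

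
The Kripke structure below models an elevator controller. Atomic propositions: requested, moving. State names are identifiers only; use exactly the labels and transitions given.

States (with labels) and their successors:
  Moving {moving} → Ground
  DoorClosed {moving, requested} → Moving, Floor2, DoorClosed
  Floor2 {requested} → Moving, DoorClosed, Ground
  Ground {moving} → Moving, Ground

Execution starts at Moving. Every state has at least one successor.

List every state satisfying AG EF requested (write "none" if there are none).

States satisfying EF requested: {DoorClosed, Floor2}.
States satisfying AG EF requested: ∅.

none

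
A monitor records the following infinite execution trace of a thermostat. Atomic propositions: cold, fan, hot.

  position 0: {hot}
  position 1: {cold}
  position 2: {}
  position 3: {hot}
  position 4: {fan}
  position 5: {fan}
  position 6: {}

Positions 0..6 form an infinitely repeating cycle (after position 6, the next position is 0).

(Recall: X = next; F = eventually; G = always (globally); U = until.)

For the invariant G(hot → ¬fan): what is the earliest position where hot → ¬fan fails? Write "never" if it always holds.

never

hot → ¬fan holds at every position 0..6, and those are all the positions the trace ever visits, so the invariant G(hot → ¬fan) is never violated.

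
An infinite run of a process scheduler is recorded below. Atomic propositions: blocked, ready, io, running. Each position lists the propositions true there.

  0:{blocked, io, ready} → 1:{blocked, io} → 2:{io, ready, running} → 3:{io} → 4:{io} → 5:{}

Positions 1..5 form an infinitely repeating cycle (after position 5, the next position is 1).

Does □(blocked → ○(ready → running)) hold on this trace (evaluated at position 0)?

Holds

blocked → ○(ready → running) holds at every position 0..5, and those are all positions ever visited, so □(blocked → ○(ready → running)) holds.
Positions where blocked holds: 0, 1.
Check ○(ready → running) at each: 0→ok, 1→ok.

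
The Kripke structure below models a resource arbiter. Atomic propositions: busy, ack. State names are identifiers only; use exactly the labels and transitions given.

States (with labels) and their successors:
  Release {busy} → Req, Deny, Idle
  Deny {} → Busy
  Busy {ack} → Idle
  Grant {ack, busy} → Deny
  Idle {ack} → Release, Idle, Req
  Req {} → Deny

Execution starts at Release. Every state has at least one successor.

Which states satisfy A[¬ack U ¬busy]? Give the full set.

{Release, Deny, Busy, Idle, Req}

States satisfying ¬ack: {Release, Deny, Req}.
States satisfying ¬busy: {Deny, Busy, Idle, Req}.
States satisfying A[¬ack U ¬busy]: {Release, Deny, Busy, Idle, Req}.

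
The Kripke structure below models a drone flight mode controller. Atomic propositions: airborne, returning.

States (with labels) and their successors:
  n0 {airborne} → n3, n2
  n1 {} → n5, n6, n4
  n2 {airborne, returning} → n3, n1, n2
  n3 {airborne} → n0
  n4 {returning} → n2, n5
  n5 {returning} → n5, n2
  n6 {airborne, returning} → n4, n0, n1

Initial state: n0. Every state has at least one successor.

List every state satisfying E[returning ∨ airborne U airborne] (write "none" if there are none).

{n0, n2, n3, n4, n5, n6}

States satisfying returning ∨ airborne: {n0, n2, n3, n4, n5, n6}.
States satisfying airborne: {n0, n2, n3, n6}.
States satisfying E[returning ∨ airborne U airborne]: {n0, n2, n3, n4, n5, n6}.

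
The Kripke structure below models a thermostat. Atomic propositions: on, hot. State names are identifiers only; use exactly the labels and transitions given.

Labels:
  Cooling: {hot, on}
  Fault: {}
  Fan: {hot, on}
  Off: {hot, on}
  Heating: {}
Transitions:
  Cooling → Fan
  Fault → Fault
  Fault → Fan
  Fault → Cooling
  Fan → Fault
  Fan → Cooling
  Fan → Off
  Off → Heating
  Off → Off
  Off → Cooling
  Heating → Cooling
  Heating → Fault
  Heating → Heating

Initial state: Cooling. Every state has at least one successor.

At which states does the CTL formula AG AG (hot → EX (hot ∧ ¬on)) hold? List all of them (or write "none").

States satisfying AG (hot → EX (hot ∧ ¬on)): ∅.
States satisfying AG AG (hot → EX (hot ∧ ¬on)): ∅.

none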